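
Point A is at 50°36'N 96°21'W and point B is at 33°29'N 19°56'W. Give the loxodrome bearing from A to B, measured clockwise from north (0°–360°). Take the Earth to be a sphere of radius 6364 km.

Δψ = ln[tan(π/4+φ₂/2)/tan(π/4+φ₁/2)] = -0.4063
Δλ = +1.3337 rad (taken the short way round)
course = atan2(Δλ, Δψ) = 106.94°

106.9°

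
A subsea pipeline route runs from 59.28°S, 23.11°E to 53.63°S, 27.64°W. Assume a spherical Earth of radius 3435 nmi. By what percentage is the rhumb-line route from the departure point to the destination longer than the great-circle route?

Great circle: σ = 0.4867 rad → d_gc = Rσ = 1671.8 nmi
Rhumb: Δφ = +0.0986, Δλ = -0.8858, Δψ = +0.1789, q = Δφ/Δψ = 0.5513 → d_rh = R√(Δφ²+q²Δλ²) = 1711.4 nmi
Excess = (1711.4 − 1671.8) / 1671.8 = 39.6 / 1671.8 = 2.37% ≈ 2.4%

2.4%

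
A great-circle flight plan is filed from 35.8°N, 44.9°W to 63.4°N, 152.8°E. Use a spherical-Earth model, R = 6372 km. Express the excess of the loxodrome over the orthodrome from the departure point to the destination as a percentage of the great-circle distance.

Great circle: σ = 1.3928 rad → d_gc = Rσ = 8874.8 km
Rhumb: Δφ = +0.4817, Δλ = -2.8327, Δψ = +0.7723, q = Δφ/Δψ = 0.6237 → d_rh = R√(Δφ²+q²Δλ²) = 11669.1 km
Excess = (11669.1 − 8874.8) / 8874.8 = 2794.3 / 8874.8 = 31.49% ≈ 31.5%

31.5%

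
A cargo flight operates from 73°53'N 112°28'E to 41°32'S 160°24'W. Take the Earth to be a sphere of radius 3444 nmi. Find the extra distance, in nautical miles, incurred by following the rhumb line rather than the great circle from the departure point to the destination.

184 nmi

Great circle: cos σ = sin φ₁ sin φ₂ + cos φ₁ cos φ₂ cos Δλ,  σ = 2.2480 rad → d_gc = 7742.06 nmi
Rhumb line: Δψ = -2.7531, q = Δφ/Δψ = 0.7317, d_rh = R√(Δφ²+q²Δλ²) = 7925.63 nmi
Excess = 7925.63 − 7742.06 = 183.57 ≈ 184 nmi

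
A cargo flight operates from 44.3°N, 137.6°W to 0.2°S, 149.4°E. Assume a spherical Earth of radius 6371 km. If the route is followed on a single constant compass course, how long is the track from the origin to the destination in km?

8791 km

Δψ = ln[tan(π/4+φ₂/2)/tan(π/4+φ₁/2)] = -0.8677;  Δφ = -0.7767 rad,  Δλ = -1.2741 rad
q = Δφ/Δψ = 0.8951
d = R·√(Δφ² + q²Δλ²) = 6371·1.37979 = 8791 km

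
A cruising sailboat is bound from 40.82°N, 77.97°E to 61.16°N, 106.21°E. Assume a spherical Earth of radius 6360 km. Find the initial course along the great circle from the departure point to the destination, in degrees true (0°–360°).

θ = atan2( sin Δλ·cos φ₂ ,  cos φ₁ sin φ₂ − sin φ₁ cos φ₂ cos Δλ )
  = atan2(+0.2282, +0.3851) = 30.65°

30.7°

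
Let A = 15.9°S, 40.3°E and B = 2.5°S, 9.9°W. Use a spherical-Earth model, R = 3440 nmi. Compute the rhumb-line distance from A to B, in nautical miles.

3075 nmi

Rhumb course C = atan2(Δλ, Δψ) with Δψ = ln[tan(π/4+φ₂/2)/tan(π/4+φ₁/2)] = +0.2375, Δλ = -0.8762 → C = 285.17°
d = R·|Δφ| / |cos C| = 3440·0.23387 / 0.26162 = 3075 nmi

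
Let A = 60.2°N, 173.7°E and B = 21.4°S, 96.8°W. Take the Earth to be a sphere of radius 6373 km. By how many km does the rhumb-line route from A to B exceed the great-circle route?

Great circle: cos σ = sin φ₁ sin φ₂ + cos φ₁ cos φ₂ cos Δλ,  σ = 1.8887 rad → d_gc = 12036.8 km
Rhumb line: Δψ = -1.7065, q = Δφ/Δψ = 0.8346, d_rh = R√(Δφ²+q²Δλ²) = 12304.8 km
Excess = 12304.8 − 12036.8 = 268.0 ≈ 268 km

268 km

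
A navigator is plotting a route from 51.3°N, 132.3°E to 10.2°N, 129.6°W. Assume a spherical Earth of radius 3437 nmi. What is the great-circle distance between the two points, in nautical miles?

5222 nmi

cos σ = sin φ₁ sin φ₂ + cos φ₁ cos φ₂ cos Δλ
      = sin(51.30°)sin(10.20°) + cos(51.30°)cos(10.20°)cos(98.10°) = 0.0515
σ = 87.048° → d = Rσ = 3437·1.51928 = 5222 nmi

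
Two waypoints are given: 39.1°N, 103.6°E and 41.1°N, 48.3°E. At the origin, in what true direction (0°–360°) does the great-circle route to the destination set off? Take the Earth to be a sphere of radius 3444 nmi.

291.1°

θ = atan2( sin Δλ·cos φ₂ ,  cos φ₁ sin φ₂ − sin φ₁ cos φ₂ cos Δλ )
  = atan2(-0.6195, +0.2396) = 291.14°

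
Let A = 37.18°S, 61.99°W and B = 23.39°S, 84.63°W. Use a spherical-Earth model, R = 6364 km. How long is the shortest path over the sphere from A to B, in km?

Haversine: a = sin²(Δφ/2)+cos φ₁ cos φ₂ sin²(Δλ/2) = 0.04259;  σ = 2·atan2(√a,√(1−a))
σ = 23.819° → d = Rσ = 6364·0.41572 = 2646 km

2646 km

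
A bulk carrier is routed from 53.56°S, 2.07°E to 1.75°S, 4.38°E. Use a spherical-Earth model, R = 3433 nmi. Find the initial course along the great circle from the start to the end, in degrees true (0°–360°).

2.9°

N = sin Δλ·cos φ₂ = +0.0403;  D = cos φ₁ sin φ₂ − sin φ₁ cos φ₂ cos Δλ = +0.7853
initial course = atan2(N, D) = 2.94°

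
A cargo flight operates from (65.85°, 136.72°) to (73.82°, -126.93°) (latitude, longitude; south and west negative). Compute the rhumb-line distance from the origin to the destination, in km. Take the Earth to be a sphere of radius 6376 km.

3755 km

Δψ = ln[tan(π/4+φ₂/2)/tan(π/4+φ₁/2)] = +0.4088;  Δφ = +0.1391 rad,  Δλ = +1.6816 rad
q = Δφ/Δψ = 0.3403
d = R·√(Δφ² + q²Δλ²) = 6376·0.58888 = 3755 km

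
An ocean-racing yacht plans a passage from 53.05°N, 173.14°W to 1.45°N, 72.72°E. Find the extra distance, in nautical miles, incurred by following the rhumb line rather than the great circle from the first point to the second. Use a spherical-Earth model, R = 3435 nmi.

356 nmi

Great circle: cos σ = sin φ₁ sin φ₂ + cos φ₁ cos φ₂ cos Δλ,  σ = 1.7983 rad → d_gc = 6177.1 nmi
Rhumb line: Δψ = -1.0710, q = Δφ/Δψ = 0.8409, d_rh = R√(Δφ²+q²Δλ²) = 6533.1 nmi
Excess = 6533.1 − 6177.1 = 356.0 ≈ 356 nmi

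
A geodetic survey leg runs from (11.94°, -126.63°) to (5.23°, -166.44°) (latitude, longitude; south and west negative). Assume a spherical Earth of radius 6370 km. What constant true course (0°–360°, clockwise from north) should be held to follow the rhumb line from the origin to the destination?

260.3°

Meridional parts: M(φ₁)=+0.2099, M(φ₂)=+0.0914 → ΔM = -0.1185;  Δλ = -0.6948 rad
tan C = Δλ / ΔM = +5.8630 → C = 260.32°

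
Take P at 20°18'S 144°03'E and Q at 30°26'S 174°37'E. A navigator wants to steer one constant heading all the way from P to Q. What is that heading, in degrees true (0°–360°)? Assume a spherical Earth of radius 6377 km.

110.2°

Meridional parts: M(φ₁)=-0.3620, M(φ₂)=-0.5581 → ΔM = -0.1961;  Δλ = +0.5335 rad
tan C = Δλ / ΔM = -2.7205 → C = 110.18°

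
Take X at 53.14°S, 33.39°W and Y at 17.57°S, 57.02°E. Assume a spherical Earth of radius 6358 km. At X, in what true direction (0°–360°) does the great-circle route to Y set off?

N = sin Δλ·cos φ₂ = +0.9533;  D = cos φ₁ sin φ₂ − sin φ₁ cos φ₂ cos Δλ = -0.1865
initial course = atan2(N, D) = 101.07°

101.1°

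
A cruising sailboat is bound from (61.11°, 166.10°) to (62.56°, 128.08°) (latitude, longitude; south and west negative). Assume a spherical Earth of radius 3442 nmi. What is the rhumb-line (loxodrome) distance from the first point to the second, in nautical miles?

Rhumb course C = atan2(Δλ, Δψ) with Δψ = ln[tan(π/4+φ₂/2)/tan(π/4+φ₁/2)] = +0.0536, Δλ = -0.6636 → C = 274.62°
d = R·|Δφ| / |cos C| = 3442·0.02531 / 0.08055 = 1081 nmi

1081 nmi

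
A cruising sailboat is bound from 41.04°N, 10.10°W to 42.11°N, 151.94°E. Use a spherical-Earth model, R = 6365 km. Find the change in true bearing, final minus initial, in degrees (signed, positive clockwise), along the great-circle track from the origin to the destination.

+153.2°

At departure: θ₁ = atan2(sin Δλ cos φ₂, cos φ₁ sin φ₂ − sin φ₁ cos φ₂ cos Δλ) = 13.28°
At arrival: θ₂ = atan2(sin Δλ cos φ₁, −cos φ₂ sin φ₁ + sin φ₂ cos φ₁ cos Δλ) = 166.49°
Δθ = θ₂ − θ₁ = +153.2°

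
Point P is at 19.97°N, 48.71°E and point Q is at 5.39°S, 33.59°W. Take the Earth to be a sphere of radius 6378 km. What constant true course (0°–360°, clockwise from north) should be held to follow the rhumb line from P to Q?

Meridional parts: M(φ₁)=+0.3558, M(φ₂)=-0.0942 → ΔM = -0.4500;  Δλ = -1.4364 rad
tan C = Δλ / ΔM = +3.1918 → C = 252.60°

252.6°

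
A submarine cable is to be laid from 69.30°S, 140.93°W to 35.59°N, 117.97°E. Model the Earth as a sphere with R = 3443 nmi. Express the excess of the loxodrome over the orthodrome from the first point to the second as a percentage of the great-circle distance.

Great circle: σ = 2.2140 rad → d_gc = Rσ = 7622.8 nmi
Rhumb: Δφ = +1.8307, Δλ = -1.7645, Δψ = +2.3657, q = Δφ/Δψ = 0.7738 → d_rh = R√(Δφ²+q²Δλ²) = 7863.2 nmi
Excess = (7863.2 − 7622.8) / 7622.8 = 240.4 / 7622.8 = 3.154% ≈ 3.2%

3.2%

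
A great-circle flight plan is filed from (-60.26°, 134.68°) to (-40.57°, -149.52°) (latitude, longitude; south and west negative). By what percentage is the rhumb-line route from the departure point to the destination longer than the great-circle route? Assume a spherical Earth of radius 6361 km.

4.8%

Great circle: σ = 0.8538 rad → d_gc = Rσ = 5430.8 km
Rhumb: Δφ = +0.3437, Δλ = +1.3230, Δψ = +0.5501, q = Δφ/Δψ = 0.6247 → d_rh = R√(Δφ²+q²Δλ²) = 5693.4 km
Excess = (5693.4 − 5430.8) / 5430.8 = 262.6 / 5430.8 = 4.84% ≈ 4.8%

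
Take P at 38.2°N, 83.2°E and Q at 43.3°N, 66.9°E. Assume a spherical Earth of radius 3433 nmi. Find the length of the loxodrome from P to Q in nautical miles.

800 nmi

Δψ = ln[tan(π/4+φ₂/2)/tan(π/4+φ₁/2)] = +0.1176;  Δφ = +0.0890 rad,  Δλ = -0.2845 rad
q = Δφ/Δψ = 0.7569
d = R·√(Δφ² + q²Δλ²) = 3433·0.23301 = 800 nmi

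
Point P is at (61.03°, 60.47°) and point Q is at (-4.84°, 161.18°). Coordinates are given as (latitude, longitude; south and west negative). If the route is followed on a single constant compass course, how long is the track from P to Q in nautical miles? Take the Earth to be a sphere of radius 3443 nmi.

6251 nmi

Δψ = ln[tan(π/4+φ₂/2)/tan(π/4+φ₁/2)] = -1.4381;  Δφ = -1.1496 rad,  Δλ = +1.7577 rad
q = Δφ/Δψ = 0.7994
d = R·√(Δφ² + q²Δλ²) = 3443·1.81557 = 6251 nmi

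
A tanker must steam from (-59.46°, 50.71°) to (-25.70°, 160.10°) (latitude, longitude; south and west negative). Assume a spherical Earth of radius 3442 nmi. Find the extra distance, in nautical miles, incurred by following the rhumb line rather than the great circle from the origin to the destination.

429 nmi

Great circle: cos σ = sin φ₁ sin φ₂ + cos φ₁ cos φ₂ cos Δλ,  σ = 1.3475 rad → d_gc = 4637.9 nmi
Rhumb line: Δψ = +0.8339, q = Δφ/Δψ = 0.7066, d_rh = R√(Δφ²+q²Δλ²) = 5067.1 nmi
Excess = 5067.1 − 4637.9 = 429.2 ≈ 429 nmi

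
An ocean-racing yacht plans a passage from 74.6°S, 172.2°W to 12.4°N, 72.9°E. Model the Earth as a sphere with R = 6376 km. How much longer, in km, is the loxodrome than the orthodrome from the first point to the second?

Great circle: cos σ = sin φ₁ sin φ₂ + cos φ₁ cos φ₂ cos Δλ,  σ = 1.8925 rad → d_gc = 12066.9 km
Rhumb line: Δψ = +2.2191, q = Δφ/Δψ = 0.6843, d_rh = R√(Δφ²+q²Δλ²) = 13049.2 km
Excess = 13049.2 − 12066.9 = 982.3 ≈ 982 km

982 km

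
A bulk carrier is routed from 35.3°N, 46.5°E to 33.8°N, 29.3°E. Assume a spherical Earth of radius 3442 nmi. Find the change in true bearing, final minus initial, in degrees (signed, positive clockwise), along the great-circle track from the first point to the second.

Initial bearing θ₁ = atan2(sin Δλ cos φ₂, cos φ₁ sin φ₂ − sin φ₁ cos φ₂ cos Δλ) = 268.90°
Final bearing θ₂ = (initial bearing from the destination back to the start) + 180° = 259.10°
Δθ = θ₂ − θ₁ = -9.8°

-9.8°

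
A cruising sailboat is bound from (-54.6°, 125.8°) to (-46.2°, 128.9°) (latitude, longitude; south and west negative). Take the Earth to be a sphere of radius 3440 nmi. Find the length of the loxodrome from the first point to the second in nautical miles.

518 nmi

Δψ = ln[tan(π/4+φ₂/2)/tan(π/4+φ₁/2)] = +0.2308;  Δφ = +0.1466 rad,  Δλ = +0.0541 rad
q = Δφ/Δψ = 0.6352
d = R·√(Δφ² + q²Δλ²) = 3440·0.15058 = 518 nmi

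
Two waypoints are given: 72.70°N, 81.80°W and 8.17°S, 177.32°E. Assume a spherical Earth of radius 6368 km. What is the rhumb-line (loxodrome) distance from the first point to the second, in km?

Rhumb course C = atan2(Δλ, Δψ) with Δψ = ln[tan(π/4+φ₂/2)/tan(π/4+φ₁/2)] = -2.0261, Δλ = -1.7607 → C = 220.99°
d = R·|Δφ| / |cos C| = 6368·1.41145 / 0.75482 = 11908 km

11908 km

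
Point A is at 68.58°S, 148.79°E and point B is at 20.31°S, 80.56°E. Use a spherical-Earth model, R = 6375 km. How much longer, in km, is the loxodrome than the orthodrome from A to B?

Great circle: cos σ = sin φ₁ sin φ₂ + cos φ₁ cos φ₂ cos Δλ,  σ = 1.1039 rad → d_gc = 7037.1 km
Rhumb line: Δψ = +1.3032, q = Δφ/Δψ = 0.6465, d_rh = R√(Δφ²+q²Δλ²) = 7275.4 km
Excess = 7275.4 − 7037.1 = 238.3 ≈ 238 km

238 km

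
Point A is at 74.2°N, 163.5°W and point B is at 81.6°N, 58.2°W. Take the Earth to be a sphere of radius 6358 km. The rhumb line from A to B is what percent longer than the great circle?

14.7%

Great circle: σ = 0.3440 rad → d_gc = Rσ = 2187.4 km
Rhumb: Δφ = +0.1292, Δλ = +1.8378, Δψ = +0.6364, q = Δφ/Δψ = 0.2030 → d_rh = R√(Δφ²+q²Δλ²) = 2509.7 km
Excess = (2509.7 − 2187.4) / 2187.4 = 322.3 / 2187.4 = 14.73% ≈ 14.7%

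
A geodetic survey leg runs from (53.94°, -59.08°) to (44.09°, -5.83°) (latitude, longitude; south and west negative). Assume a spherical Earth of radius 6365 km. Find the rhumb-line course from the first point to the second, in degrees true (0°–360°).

Meridional parts: M(φ₁)=+1.1224, M(φ₂)=+0.8591 → ΔM = -0.2633;  Δλ = +0.9294 rad
tan C = Δλ / ΔM = -3.5296 → C = 105.82°

105.8°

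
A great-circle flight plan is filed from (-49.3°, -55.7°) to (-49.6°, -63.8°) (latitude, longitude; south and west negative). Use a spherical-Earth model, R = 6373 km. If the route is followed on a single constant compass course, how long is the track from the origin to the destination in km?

587 km

Δψ = ln[tan(π/4+φ₂/2)/tan(π/4+φ₁/2)] = -0.0081;  Δφ = -0.0052 rad,  Δλ = -0.1414 rad
q = Δφ/Δψ = 0.6501
d = R·√(Δφ² + q²Δλ²) = 6373·0.09206 = 587 km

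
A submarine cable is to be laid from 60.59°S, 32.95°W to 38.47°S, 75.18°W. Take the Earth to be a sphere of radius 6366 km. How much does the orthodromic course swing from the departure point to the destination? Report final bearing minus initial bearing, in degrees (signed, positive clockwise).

At departure: θ₁ = atan2(sin Δλ cos φ₂, cos φ₁ sin φ₂ − sin φ₁ cos φ₂ cos Δλ) = 290.77°
At arrival: θ₂ = atan2(sin Δλ cos φ₁, −cos φ₂ sin φ₁ + sin φ₂ cos φ₁ cos Δλ) = 324.09°
Δθ = θ₂ − θ₁ = +33.3°

+33.3°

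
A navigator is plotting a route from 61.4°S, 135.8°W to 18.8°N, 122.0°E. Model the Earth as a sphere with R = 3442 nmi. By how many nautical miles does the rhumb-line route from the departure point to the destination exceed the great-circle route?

Great circle: cos σ = sin φ₁ sin φ₂ + cos φ₁ cos φ₂ cos Δλ,  σ = 1.9592 rad → d_gc = 6743.5 nmi
Rhumb line: Δψ = +1.7011, q = Δφ/Δψ = 0.8229, d_rh = R√(Δφ²+q²Δλ²) = 6981.1 nmi
Excess = 6981.1 − 6743.5 = 237.6 ≈ 238 nmi

238 nmi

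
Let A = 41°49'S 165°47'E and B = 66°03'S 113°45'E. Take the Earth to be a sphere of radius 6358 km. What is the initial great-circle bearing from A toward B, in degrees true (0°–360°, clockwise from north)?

N = sin Δλ·cos φ₂ = -0.3200;  D = cos φ₁ sin φ₂ − sin φ₁ cos φ₂ cos Δλ = -0.5146
initial course = atan2(N, D) = 211.88°

211.9°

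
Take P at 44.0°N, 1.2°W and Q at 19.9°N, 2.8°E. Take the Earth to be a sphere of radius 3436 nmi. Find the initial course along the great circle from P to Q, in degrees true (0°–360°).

170.8°

θ = atan2( sin Δλ·cos φ₂ ,  cos φ₁ sin φ₂ − sin φ₁ cos φ₂ cos Δλ )
  = atan2(+0.0656, -0.4067) = 170.84°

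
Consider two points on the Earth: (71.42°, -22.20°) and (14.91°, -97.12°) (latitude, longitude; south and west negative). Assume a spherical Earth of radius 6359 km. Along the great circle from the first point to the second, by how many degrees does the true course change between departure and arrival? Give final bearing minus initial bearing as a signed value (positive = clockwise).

Initial bearing θ₁ = atan2(sin Δλ cos φ₂, cos φ₁ sin φ₂ − sin φ₁ cos φ₂ cos Δλ) = 260.49°
Final bearing θ₂ = (initial bearing from the destination back to the start) + 180° = 198.98°
Δθ = θ₂ − θ₁ = -61.5°

-61.5°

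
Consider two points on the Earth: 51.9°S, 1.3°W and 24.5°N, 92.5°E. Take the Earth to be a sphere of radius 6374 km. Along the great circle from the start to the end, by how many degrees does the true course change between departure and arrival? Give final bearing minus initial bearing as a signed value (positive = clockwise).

Initial bearing θ₁ = atan2(sin Δλ cos φ₂, cos φ₁ sin φ₂ − sin φ₁ cos φ₂ cos Δλ) = 77.07°
Final bearing θ₂ = (initial bearing from the destination back to the start) + 180° = 41.37°
Δθ = θ₂ − θ₁ = -35.7°

-35.7°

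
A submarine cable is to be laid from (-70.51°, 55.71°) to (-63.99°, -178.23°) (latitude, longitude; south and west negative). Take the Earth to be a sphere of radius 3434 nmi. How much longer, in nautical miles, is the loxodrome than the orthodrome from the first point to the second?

Great circle: cos σ = sin φ₁ sin φ₂ + cos φ₁ cos φ₂ cos Δλ,  σ = 0.7058 rad → d_gc = 2423.7 nmi
Rhumb line: Δψ = +0.2963, q = Δφ/Δψ = 0.3841, d_rh = R√(Δφ²+q²Δλ²) = 2928.3 nmi
Excess = 2928.3 − 2423.7 = 504.6 ≈ 505 nmi

505 nmi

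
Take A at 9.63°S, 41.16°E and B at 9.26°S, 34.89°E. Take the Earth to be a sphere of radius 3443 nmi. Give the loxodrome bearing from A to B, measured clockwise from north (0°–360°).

Meridional parts: M(φ₁)=-0.1689, M(φ₂)=-0.1623 → ΔM = +0.0065;  Δλ = -0.1094 rad
tan C = Δλ / ΔM = -16.7162 → C = 273.42°

273.4°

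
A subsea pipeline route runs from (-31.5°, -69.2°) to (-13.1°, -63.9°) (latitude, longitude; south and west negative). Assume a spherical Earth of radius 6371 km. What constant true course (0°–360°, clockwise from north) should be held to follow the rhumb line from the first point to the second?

14.8°

Meridional parts: M(φ₁)=-0.5798, M(φ₂)=-0.2307 → ΔM = +0.3491;  Δλ = +0.0925 rad
tan C = Δλ / ΔM = +0.2650 → C = 14.84°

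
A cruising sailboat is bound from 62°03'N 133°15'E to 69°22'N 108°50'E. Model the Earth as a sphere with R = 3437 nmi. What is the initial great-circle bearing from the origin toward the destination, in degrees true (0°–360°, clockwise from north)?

316.8°

N = sin Δλ·cos φ₂ = -0.1457;  D = cos φ₁ sin φ₂ − sin φ₁ cos φ₂ cos Δλ = +0.1552
initial course = atan2(N, D) = 316.81°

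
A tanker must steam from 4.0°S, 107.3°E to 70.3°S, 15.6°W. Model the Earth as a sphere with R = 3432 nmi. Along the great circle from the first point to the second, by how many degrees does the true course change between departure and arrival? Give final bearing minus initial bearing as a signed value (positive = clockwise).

Initial bearing θ₁ = atan2(sin Δλ cos φ₂, cos φ₁ sin φ₂ − sin φ₁ cos φ₂ cos Δλ) = 196.56°
Final bearing θ₂ = (initial bearing from the destination back to the start) + 180° = 302.50°
Δθ = θ₂ − θ₁ = +105.9°

+105.9°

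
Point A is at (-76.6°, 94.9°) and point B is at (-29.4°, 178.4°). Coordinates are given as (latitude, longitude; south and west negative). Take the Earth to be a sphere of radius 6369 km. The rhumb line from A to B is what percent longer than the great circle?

Great circle: σ = 1.0467 rad → d_gc = Rσ = 6666.7 km
Rhumb: Δφ = +0.8238, Δλ = +1.4573, Δψ = +1.6043, q = Δφ/Δψ = 0.5135 → d_rh = R√(Δφ²+q²Δλ²) = 7088.4 km
Excess = (7088.4 − 6666.7) / 6666.7 = 421.7 / 6666.7 = 6.33% ≈ 6.3%

6.3%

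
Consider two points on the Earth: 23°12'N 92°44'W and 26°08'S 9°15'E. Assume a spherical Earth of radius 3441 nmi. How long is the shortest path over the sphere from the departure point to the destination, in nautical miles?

cos σ = sin φ₁ sin φ₂ + cos φ₁ cos φ₂ cos Δλ
      = sin(23.20°)sin(-26.13°) + cos(23.20°)cos(-26.13°)cos(101.98°) = -0.3448
σ = 110.172° → d = Rσ = 3441·1.92287 = 6617 nmi

6617 nmi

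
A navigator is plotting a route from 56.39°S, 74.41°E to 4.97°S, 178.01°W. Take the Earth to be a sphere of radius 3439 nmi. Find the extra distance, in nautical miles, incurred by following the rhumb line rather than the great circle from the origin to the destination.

336 nmi

Great circle: cos σ = sin φ₁ sin φ₂ + cos φ₁ cos φ₂ cos Δλ,  σ = 1.6653 rad → d_gc = 5727.1 nmi
Rhumb line: Δψ = +1.1104, q = Δφ/Δψ = 0.8082, d_rh = R√(Δφ²+q²Δλ²) = 6063.0 nmi
Excess = 6063.0 − 5727.1 = 335.9 ≈ 336 nmi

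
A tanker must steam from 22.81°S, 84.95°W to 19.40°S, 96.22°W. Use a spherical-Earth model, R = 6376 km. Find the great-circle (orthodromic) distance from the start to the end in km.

Haversine: a = sin²(Δφ/2)+cos φ₁ cos φ₂ sin²(Δλ/2) = 0.00927;  σ = 2·atan2(√a,√(1−a))
σ = 11.049° → d = Rσ = 6376·0.19284 = 1230 km

1230 km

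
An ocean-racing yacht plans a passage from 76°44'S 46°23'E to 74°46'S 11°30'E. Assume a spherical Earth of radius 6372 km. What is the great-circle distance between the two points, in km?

cos σ = sin φ₁ sin φ₂ + cos φ₁ cos φ₂ cos Δλ
      = sin(-76.73°)sin(-74.77°) + cos(-76.73°)cos(-74.77°)cos(-34.88°) = 0.9886
σ = 8.669° → d = Rσ = 6372·0.15130 = 964 km

964 km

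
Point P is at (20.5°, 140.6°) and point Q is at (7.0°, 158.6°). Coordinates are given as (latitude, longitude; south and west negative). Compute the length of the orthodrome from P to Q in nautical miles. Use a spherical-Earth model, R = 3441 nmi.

1324 nmi

cos σ = sin φ₁ sin φ₂ + cos φ₁ cos φ₂ cos Δλ
      = sin(20.50°)sin(7.00°) + cos(20.50°)cos(7.00°)cos(18.00°) = 0.9269
σ = 22.048° → d = Rσ = 3441·0.38482 = 1324 nmi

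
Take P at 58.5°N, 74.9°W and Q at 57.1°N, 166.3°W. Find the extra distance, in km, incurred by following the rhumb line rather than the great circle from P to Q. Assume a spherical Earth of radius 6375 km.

430 km

Great circle: cos σ = sin φ₁ sin φ₂ + cos φ₁ cos φ₂ cos Δλ,  σ = 0.7828 rad → d_gc = 4990.2 km
Rhumb line: Δψ = -0.0459, q = Δφ/Δψ = 0.5328, d_rh = R√(Δφ²+q²Δλ²) = 5420.6 km
Excess = 5420.6 − 4990.2 = 430.4 ≈ 430 km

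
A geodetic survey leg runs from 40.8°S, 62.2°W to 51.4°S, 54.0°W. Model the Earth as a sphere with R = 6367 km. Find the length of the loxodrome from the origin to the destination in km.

1335 km

Δψ = ln[tan(π/4+φ₂/2)/tan(π/4+φ₁/2)] = -0.2680;  Δφ = -0.1850 rad,  Δλ = +0.1431 rad
q = Δφ/Δψ = 0.6903
d = R·√(Δφ² + q²Δλ²) = 6367·0.20973 = 1335 km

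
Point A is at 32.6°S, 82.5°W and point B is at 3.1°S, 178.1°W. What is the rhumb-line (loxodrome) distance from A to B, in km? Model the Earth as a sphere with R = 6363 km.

Rhumb course C = atan2(Δλ, Δψ) with Δψ = ln[tan(π/4+φ₂/2)/tan(π/4+φ₁/2)] = +0.5483, Δλ = -1.6685 → C = 288.19°
d = R·|Δφ| / |cos C| = 6363·0.51487 / 0.31218 = 10494 km

10494 km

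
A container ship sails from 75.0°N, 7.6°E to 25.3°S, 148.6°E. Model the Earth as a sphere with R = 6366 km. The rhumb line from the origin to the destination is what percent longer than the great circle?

11.6%

Great circle: σ = 2.2076 rad → d_gc = Rσ = 14053.7 km
Rhumb: Δφ = -1.7506, Δλ = +2.4609, Δψ = -2.4842, q = Δφ/Δψ = 0.7047 → d_rh = R√(Δφ²+q²Δλ²) = 15686.3 km
Excess = (15686.3 − 14053.7) / 14053.7 = 1632.6 / 14053.7 = 11.62% ≈ 11.6%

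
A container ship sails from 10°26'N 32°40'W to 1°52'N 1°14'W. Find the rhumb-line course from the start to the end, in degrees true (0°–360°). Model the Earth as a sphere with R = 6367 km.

Δψ = ln[tan(π/4+φ₂/2)/tan(π/4+φ₁/2)] = -0.1505
Δλ = +0.5486 rad (taken the short way round)
course = atan2(Δλ, Δψ) = 105.34°

105.3°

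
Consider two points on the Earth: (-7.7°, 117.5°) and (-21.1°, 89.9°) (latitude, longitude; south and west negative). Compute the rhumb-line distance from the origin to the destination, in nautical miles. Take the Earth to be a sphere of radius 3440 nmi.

Δψ = ln[tan(π/4+φ₂/2)/tan(π/4+φ₁/2)] = -0.2421;  Δφ = -0.2339 rad,  Δλ = -0.4817 rad
q = Δφ/Δψ = 0.9661
d = R·√(Δφ² + q²Δλ²) = 3440·0.52083 = 1792 nmi

1792 nmi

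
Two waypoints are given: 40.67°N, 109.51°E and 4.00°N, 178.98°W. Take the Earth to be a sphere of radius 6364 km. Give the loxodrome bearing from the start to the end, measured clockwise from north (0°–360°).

119.6°

Meridional parts: M(φ₁)=+0.7783, M(φ₂)=+0.0699 → ΔM = -0.7084;  Δλ = +1.2481 rad
tan C = Δλ / ΔM = -1.7619 → C = 119.58°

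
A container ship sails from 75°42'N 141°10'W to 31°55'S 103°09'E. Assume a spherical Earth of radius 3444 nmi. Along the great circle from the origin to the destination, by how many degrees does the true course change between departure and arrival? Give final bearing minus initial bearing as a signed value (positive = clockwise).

Initial bearing θ₁ = atan2(sin Δλ cos φ₂, cos φ₁ sin φ₂ − sin φ₁ cos φ₂ cos Δλ) = 286.45°
Final bearing θ₂ = (initial bearing from the destination back to the start) + 180° = 196.21°
Δθ = θ₂ − θ₁ = -90.2°

-90.2°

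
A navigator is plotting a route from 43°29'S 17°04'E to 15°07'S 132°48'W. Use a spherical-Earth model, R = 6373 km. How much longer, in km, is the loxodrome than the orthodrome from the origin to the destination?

1818 km

Great circle: cos σ = sin φ₁ sin φ₂ + cos φ₁ cos φ₂ cos Δλ,  σ = 2.0112 rad → d_gc = 12817.7 km
Rhumb line: Δψ = +0.5775, q = Δφ/Δψ = 0.8573, d_rh = R√(Δφ²+q²Δλ²) = 14635.8 km
Excess = 14635.8 − 12817.7 = 1818.1 ≈ 1818 km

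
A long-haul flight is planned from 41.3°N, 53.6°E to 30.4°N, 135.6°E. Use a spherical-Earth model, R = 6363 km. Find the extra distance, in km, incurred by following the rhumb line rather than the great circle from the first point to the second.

250 km

Great circle: cos σ = sin φ₁ sin φ₂ + cos φ₁ cos φ₂ cos Δλ,  σ = 1.1328 rad → d_gc = 7207.7 km
Rhumb line: Δψ = -0.2354, q = Δφ/Δψ = 0.8080, d_rh = R√(Δφ²+q²Δλ²) = 7457.4 km
Excess = 7457.4 − 7207.7 = 249.7 ≈ 250 km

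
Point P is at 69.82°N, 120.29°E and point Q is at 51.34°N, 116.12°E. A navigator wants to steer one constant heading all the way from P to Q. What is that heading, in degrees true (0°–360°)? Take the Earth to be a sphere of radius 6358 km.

186.1°

Meridional parts: M(φ₁)=+1.7263, M(φ₂)=+1.0476 → ΔM = -0.6787;  Δλ = -0.0728 rad
tan C = Δλ / ΔM = +0.1072 → C = 186.12°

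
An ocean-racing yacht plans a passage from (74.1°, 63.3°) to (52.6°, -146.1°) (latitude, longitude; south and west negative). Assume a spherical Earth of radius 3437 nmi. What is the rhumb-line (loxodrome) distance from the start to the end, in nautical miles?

Rhumb course C = atan2(Δλ, Δψ) with Δψ = ln[tan(π/4+φ₂/2)/tan(π/4+φ₁/2)] = -0.8853, Δλ = +2.6285 → C = 108.61°
d = R·|Δφ| / |cos C| = 3437·0.37525 / 0.31920 = 4040 nmi

4040 nmi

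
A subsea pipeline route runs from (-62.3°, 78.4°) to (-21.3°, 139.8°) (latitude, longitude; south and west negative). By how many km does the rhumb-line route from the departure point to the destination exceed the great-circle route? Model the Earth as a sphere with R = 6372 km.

Great circle: cos σ = sin φ₁ sin φ₂ + cos φ₁ cos φ₂ cos Δλ,  σ = 1.0134 rad → d_gc = 6457.7 km
Rhumb line: Δψ = +1.0196, q = Δφ/Δψ = 0.7019, d_rh = R√(Δφ²+q²Δλ²) = 6615.1 km
Excess = 6615.1 − 6457.7 = 157.4 ≈ 157 km

157 km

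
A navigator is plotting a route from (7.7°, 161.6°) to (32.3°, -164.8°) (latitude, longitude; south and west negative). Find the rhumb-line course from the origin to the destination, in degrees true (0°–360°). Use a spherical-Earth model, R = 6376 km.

51.8°

Δψ = ln[tan(π/4+φ₂/2)/tan(π/4+φ₁/2)] = +0.4614
Δλ = +0.5864 rad (taken the short way round)
course = atan2(Δλ, Δψ) = 51.80°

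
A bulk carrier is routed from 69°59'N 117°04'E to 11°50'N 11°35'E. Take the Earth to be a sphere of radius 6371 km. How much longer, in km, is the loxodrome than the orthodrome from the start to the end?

781 km

Great circle: cos σ = sin φ₁ sin φ₂ + cos φ₁ cos φ₂ cos Δλ,  σ = 1.4674 rad → d_gc = 9348.61 km
Rhumb line: Δψ = -1.5266, q = Δφ/Δψ = 0.6648, d_rh = R√(Δφ²+q²Δλ²) = 10130.06 km
Excess = 10130.06 − 9348.61 = 781.45 ≈ 781 km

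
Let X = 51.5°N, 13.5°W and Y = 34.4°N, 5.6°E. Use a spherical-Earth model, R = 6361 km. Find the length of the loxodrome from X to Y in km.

Rhumb course C = atan2(Δλ, Δψ) with Δψ = ln[tan(π/4+φ₂/2)/tan(π/4+φ₁/2)] = -0.4120, Δλ = +0.3334 → C = 141.02°
d = R·|Δφ| / |cos C| = 6361·0.29845 / 0.77737 = 2442 km

2442 km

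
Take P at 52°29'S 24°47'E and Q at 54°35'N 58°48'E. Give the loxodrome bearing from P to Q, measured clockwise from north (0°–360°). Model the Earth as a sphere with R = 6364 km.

15.0°

Meridional parts: M(φ₁)=-1.0799, M(φ₂)=+1.1416 → ΔM = +2.2216;  Δλ = +0.5937 rad
tan C = Δλ / ΔM = +0.2672 → C = 14.96°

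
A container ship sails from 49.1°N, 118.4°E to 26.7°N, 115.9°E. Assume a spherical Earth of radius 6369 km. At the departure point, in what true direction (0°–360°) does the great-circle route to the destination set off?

θ = atan2( sin Δλ·cos φ₂ ,  cos φ₁ sin φ₂ − sin φ₁ cos φ₂ cos Δλ )
  = atan2(-0.0390, -0.3804) = 185.85°

185.8°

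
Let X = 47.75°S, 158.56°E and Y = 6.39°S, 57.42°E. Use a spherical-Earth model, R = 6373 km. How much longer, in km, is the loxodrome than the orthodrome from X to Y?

Great circle: cos σ = sin φ₁ sin φ₂ + cos φ₁ cos φ₂ cos Δλ,  σ = 1.6175 rad → d_gc = 10308.5 km
Rhumb line: Δψ = +0.8392, q = Δφ/Δψ = 0.8602, d_rh = R√(Δφ²+q²Δλ²) = 10714.8 km
Excess = 10714.8 − 10308.5 = 406.3 ≈ 406 km

406 km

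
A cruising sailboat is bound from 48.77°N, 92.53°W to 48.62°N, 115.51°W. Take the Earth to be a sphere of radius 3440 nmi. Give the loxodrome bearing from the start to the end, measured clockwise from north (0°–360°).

269.4°

Δψ = ln[tan(π/4+φ₂/2)/tan(π/4+φ₁/2)] = -0.0040
Δλ = -0.4011 rad (taken the short way round)
course = atan2(Δλ, Δψ) = 269.43°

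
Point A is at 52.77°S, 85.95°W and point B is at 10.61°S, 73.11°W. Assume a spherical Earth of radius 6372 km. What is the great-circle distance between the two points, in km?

4828 km

Haversine: a = sin²(Δφ/2)+cos φ₁ cos φ₂ sin²(Δλ/2) = 0.13680;  σ = 2·atan2(√a,√(1−a))
σ = 43.414° → d = Rσ = 6372·0.75772 = 4828 km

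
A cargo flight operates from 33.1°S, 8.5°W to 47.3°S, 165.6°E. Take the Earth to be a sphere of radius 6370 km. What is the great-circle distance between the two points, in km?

11054 km

Haversine: a = sin²(Δφ/2)+cos φ₁ cos φ₂ sin²(Δλ/2) = 0.58188;  σ = 2·atan2(√a,√(1−a))
σ = 99.425° → d = Rσ = 6370·1.73530 = 11054 km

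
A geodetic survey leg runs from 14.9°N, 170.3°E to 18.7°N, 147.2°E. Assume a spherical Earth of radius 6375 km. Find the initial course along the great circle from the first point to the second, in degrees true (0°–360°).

283.0°

θ = atan2( sin Δλ·cos φ₂ ,  cos φ₁ sin φ₂ − sin φ₁ cos φ₂ cos Δλ )
  = atan2(-0.3716, +0.0858) = 283.00°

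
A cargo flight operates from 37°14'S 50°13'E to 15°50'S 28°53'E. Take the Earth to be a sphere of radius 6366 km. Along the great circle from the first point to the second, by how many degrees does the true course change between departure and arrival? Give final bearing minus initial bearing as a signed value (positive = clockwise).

Initial bearing θ₁ = atan2(sin Δλ cos φ₂, cos φ₁ sin φ₂ − sin φ₁ cos φ₂ cos Δλ) = 312.88°
Final bearing θ₂ = (initial bearing from the destination back to the start) + 180° = 322.67°
Δθ = θ₂ − θ₁ = +9.8°

+9.8°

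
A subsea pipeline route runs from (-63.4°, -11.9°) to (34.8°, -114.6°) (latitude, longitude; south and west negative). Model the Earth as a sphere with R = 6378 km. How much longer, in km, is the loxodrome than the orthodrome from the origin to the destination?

346 km

Great circle: cos σ = sin φ₁ sin φ₂ + cos φ₁ cos φ₂ cos Δλ,  σ = 2.2033 rad → d_gc = 14052.4 km
Rhumb line: Δψ = +2.0909, q = Δφ/Δψ = 0.8197, d_rh = R√(Δφ²+q²Δλ²) = 14398.4 km
Excess = 14398.4 − 14052.4 = 346.0 ≈ 346 km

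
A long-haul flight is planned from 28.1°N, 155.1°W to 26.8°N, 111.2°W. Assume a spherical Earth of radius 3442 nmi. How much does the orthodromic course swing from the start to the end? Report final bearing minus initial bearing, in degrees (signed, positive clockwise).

+21.0°

At departure: θ₁ = atan2(sin Δλ cos φ₂, cos φ₁ sin φ₂ − sin φ₁ cos φ₂ cos Δλ) = 81.29°
At arrival: θ₂ = atan2(sin Δλ cos φ₁, −cos φ₂ sin φ₁ + sin φ₂ cos φ₁ cos Δλ) = 102.34°
Δθ = θ₂ − θ₁ = +21.0°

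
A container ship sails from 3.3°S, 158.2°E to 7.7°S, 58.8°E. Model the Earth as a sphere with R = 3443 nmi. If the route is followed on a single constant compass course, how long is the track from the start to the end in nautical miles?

Δψ = ln[tan(π/4+φ₂/2)/tan(π/4+φ₁/2)] = -0.0772;  Δφ = -0.0768 rad,  Δλ = -1.7349 rad
q = Δφ/Δψ = 0.9951
d = R·√(Δφ² + q²Δλ²) = 3443·1.72815 = 5950 nmi

5950 nmi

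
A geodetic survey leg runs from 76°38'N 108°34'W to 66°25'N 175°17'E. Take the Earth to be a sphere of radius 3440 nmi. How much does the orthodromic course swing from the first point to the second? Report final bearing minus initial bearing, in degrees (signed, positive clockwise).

At departure: θ₁ = atan2(sin Δλ cos φ₂, cos φ₁ sin φ₂ − sin φ₁ cos φ₂ cos Δλ) = 286.99°
At arrival: θ₂ = atan2(sin Δλ cos φ₁, −cos φ₂ sin φ₁ + sin φ₂ cos φ₁ cos Δλ) = 213.55°
Δθ = θ₂ − θ₁ = -73.4°

-73.4°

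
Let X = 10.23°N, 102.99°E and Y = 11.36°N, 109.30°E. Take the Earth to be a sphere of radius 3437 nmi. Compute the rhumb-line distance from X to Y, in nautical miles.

Δψ = ln[tan(π/4+φ₂/2)/tan(π/4+φ₁/2)] = +0.0201;  Δφ = +0.0197 rad,  Δλ = +0.1101 rad
q = Δφ/Δψ = 0.9823
d = R·√(Δφ² + q²Δλ²) = 3437·0.10996 = 378 nmi

378 nmi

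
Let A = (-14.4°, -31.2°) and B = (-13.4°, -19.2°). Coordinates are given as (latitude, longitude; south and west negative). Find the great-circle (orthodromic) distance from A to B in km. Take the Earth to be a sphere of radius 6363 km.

Haversine: a = sin²(Δφ/2)+cos φ₁ cos φ₂ sin²(Δλ/2) = 0.01037;  σ = 2·atan2(√a,√(1−a))
σ = 11.690° → d = Rσ = 6363·0.20403 = 1298 km

1298 km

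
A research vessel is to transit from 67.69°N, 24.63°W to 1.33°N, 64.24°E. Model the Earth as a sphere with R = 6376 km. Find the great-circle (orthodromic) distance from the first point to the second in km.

Haversine: a = sin²(Δφ/2)+cos φ₁ cos φ₂ sin²(Δλ/2) = 0.48552;  σ = 2·atan2(√a,√(1−a))
σ = 88.341° → d = Rσ = 6376·1.54183 = 9831 km

9831 km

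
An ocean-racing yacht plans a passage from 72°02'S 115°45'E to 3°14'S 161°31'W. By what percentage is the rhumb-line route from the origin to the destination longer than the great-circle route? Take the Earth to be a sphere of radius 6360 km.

4.4%

Great circle: σ = 1.4781 rad → d_gc = Rσ = 9400.4 km
Rhumb: Δφ = +1.2008, Δλ = +1.4440, Δψ = +1.7882, q = Δφ/Δψ = 0.6715 → d_rh = R√(Δφ²+q²Δλ²) = 9816.1 km
Excess = (9816.1 − 9400.4) / 9400.4 = 415.7 / 9400.4 = 4.42% ≈ 4.4%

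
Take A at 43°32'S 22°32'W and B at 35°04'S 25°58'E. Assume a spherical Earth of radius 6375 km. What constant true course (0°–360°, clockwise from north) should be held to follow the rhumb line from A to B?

Δψ = ln[tan(π/4+φ₂/2)/tan(π/4+φ₁/2)] = +0.1914
Δλ = +0.8465 rad (taken the short way round)
course = atan2(Δλ, Δψ) = 77.26°

77.3°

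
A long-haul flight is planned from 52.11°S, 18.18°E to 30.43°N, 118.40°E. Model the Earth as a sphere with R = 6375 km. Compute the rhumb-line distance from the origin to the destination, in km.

Δψ = ln[tan(π/4+φ₂/2)/tan(π/4+φ₁/2)] = +1.6273;  Δφ = +1.4406 rad,  Δλ = +1.7492 rad
q = Δφ/Δψ = 0.8853
d = R·√(Δφ² + q²Δλ²) = 6375·2.11499 = 13483 km

13483 km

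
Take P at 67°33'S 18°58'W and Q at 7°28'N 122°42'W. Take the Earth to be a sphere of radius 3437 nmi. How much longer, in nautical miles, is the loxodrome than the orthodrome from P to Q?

Great circle: cos σ = sin φ₁ sin φ₂ + cos φ₁ cos φ₂ cos Δλ,  σ = 1.7824 rad → d_gc = 6126.0 nmi
Rhumb line: Δψ = +1.7479, q = Δφ/Δψ = 0.7491, d_rh = R√(Δφ²+q²Δλ²) = 6479.0 nmi
Excess = 6479.0 − 6126.0 = 353.0 ≈ 353 nmi

353 nmi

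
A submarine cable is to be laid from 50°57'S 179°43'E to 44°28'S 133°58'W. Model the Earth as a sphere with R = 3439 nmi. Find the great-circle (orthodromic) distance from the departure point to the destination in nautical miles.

1878 nmi

cos σ = sin φ₁ sin φ₂ + cos φ₁ cos φ₂ cos Δλ
      = sin(-50.95°)sin(-44.47°) + cos(-50.95°)cos(-44.47°)cos(46.32°) = 0.8545
σ = 31.292° → d = Rσ = 3439·0.54615 = 1878 nmi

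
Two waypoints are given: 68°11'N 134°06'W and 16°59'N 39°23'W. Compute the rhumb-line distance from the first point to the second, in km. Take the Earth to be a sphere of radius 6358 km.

9000 km

Δψ = ln[tan(π/4+φ₂/2)/tan(π/4+φ₁/2)] = -1.3457;  Δφ = -0.8936 rad,  Δλ = +1.6531 rad
q = Δφ/Δψ = 0.6641
d = R·√(Δφ² + q²Δλ²) = 6358·1.41551 = 9000 km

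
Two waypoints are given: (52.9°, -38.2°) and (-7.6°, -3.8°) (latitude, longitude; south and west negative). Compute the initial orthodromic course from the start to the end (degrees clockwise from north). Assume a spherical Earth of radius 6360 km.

N = sin Δλ·cos φ₂ = +0.5600;  D = cos φ₁ sin φ₂ − sin φ₁ cos φ₂ cos Δλ = -0.7321
initial course = atan2(N, D) = 142.59°

142.6°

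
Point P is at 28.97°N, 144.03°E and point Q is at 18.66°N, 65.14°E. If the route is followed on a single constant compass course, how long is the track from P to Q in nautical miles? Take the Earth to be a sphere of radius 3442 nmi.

Rhumb course C = atan2(Δλ, Δψ) with Δψ = ln[tan(π/4+φ₂/2)/tan(π/4+φ₁/2)] = -0.1971, Δλ = -1.3769 → C = 261.86°
d = R·|Δφ| / |cos C| = 3442·0.17994 / 0.14168 = 4372 nmi

4372 nmi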